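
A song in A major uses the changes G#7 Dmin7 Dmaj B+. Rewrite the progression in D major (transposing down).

C#7 Gmin7 Gmaj E+

A major down to D major is a perfect fifth; each chord root moves by that interval while the quality stays the same.
G#7: root G# down a perfect fifth → C#, giving C#7.
Dmin7: root D down a perfect fifth → G, giving Gmin7.
Dmaj: root D down a perfect fifth → G, giving Gmaj.
B+: root B down a perfect fifth → E, giving E+.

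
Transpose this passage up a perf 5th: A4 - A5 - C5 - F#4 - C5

A4: a fifth up reaches E, and 7 semitones makes it E5.
A5: a fifth up reaches E, and 7 semitones makes it E6.
C5: a fifth up reaches G, and 7 semitones makes it G5.
F#4 up a perfect fifth is C#5.
A perfect fifth up from C5 gives G5.

E5 E6 G5 C#5 G5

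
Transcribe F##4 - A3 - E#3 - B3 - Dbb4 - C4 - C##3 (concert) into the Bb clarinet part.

G##4 B3 F##3 C#4 Ebb4 D4 D##3

Written C4 sounds as Bb3 on the Bb clarinet, so concert pitches are written a major second up.
F##4 → G##4
A3 → B3
E#3 → F##3
B3 → C#4
Dbb4 → Ebb4
C4 → D4
C##3 → D##3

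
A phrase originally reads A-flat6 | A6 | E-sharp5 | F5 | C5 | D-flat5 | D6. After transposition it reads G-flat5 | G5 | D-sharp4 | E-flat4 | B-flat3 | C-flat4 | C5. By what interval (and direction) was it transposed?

Take the first pair: Ab6 → Gb5. A to G spans 9 letter names, so the interval is some kind of ninth.
Gb5 to Ab6 is 14 semitones, which makes it a major ninth; the second version is lower, so the direction is down.
Checking another pair — D6 → C5 — gives the same interval.

down a major ninth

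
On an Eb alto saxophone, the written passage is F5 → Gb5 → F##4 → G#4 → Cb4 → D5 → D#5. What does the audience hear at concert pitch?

The Eb alto saxophone sounds a major sixth below written, so transpose each written note down a major sixth.
F5 becomes Ab4
Gb5 becomes Bbb4
F##4 becomes A#3
G#4 becomes B3
Cb4 becomes Ebb3
D5 becomes F4
D#5 becomes F#4

Ab4 Bbb4 A#3 B3 Ebb3 F4 F#4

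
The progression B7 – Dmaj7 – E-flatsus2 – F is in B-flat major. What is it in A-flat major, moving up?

B-flat major up to A-flat major is a minor seventh; each chord root moves by that interval while the quality stays the same.
B7: root B up a minor seventh → A, giving A7.
Dmaj7: root D up a minor seventh → C, giving Cmaj7.
E-flatsus2: root E-flat up a minor seventh → Db, giving Dbsus2.
F: root F up a minor seventh → Eb, giving Eb.

A7 Cmaj7 Dbsus2 Eb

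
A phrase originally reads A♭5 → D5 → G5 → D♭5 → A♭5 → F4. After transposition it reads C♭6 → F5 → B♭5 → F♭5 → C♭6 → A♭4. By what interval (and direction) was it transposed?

Take the first pair: Ab5 → Cb6. A to C spans 3 letter names, so the interval is some kind of third.
Ab5 to Cb6 is 3 semitones, which makes it a minor third; the second version is higher, so the direction is up.
Checking another pair — F4 → Ab4 — gives the same interval.

up a minor third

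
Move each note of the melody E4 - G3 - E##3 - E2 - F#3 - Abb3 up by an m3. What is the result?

E4 to G4
G3 to Bb3
E##3 to G##3
E2 to G2
F#3 to A3
Abb3 to Cbb4

G4 Bb3 G##3 G2 A3 Cbb4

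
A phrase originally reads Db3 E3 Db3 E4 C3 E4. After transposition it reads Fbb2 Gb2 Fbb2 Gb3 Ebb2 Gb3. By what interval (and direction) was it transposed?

down an augmented sixth

From Db3 to Fbb2 is 6 letter names — a sixth of some quality.
Fbb2 to Db3 is 10 semitones, which makes it an augmented sixth; the second version is lower, so the direction is down.
Checking another pair — E4 → Gb3 — gives the same interval.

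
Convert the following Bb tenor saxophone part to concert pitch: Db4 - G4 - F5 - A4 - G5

Cb3 F3 Eb4 G3 F4

Written C4 on the Bb tenor saxophone sounds as Bb2, a major ninth lower; apply that shift to every note.
Db4 gives Cb3
G4 gives F3
F5 gives Eb4
A4 gives G3
G5 gives F4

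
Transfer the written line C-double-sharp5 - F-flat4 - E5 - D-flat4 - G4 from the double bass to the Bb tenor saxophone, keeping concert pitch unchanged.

First find concert pitch: the double bass sounds a perfect octave below written, so C-double-sharp5 F-flat4 E5 D-flat4 G4 sounds C##4 Fb3 E4 Db3 G3.
Then write for Bb tenor saxophone: it sounds a major ninth below written, so the part must be a major ninth above concert.
C##4 → D##5
Fb3 → Gb4
E4 → F#5
Db3 → Eb4
G3 → A4

D##5 Gb4 F#5 Eb4 A4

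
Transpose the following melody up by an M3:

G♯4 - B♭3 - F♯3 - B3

G#4: a third up reaches B, and 4 semitones makes it B#4.
Bb3 up a major third is D4.
A major third up from F#3 gives A#3.
B3: a third up reaches D, and 4 semitones makes it D#4.

B#4 D4 A#3 D#4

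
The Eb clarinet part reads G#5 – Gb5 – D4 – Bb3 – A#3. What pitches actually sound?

Written C4 on the Eb clarinet sounds as Eb4, a minor third higher; apply that shift to every note.
G#5 to B5
Gb5 to Bbb5
D4 to F4
Bb3 to Db4
A#3 to C#4

B5 Bbb5 F4 Db4 C#4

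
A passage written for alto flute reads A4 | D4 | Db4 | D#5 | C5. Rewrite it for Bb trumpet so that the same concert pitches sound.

F#4 B3 Bb3 B#4 A4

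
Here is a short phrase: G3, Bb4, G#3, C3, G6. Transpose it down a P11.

D2 F3 D#2 G1 D5

G3 gives D2
Bb4 gives F3
G#3 gives D#2
C3 gives G1
G6 gives D5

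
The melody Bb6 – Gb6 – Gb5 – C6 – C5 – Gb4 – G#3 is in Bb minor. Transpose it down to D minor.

From Bb down to D is a minor sixth; apply that to each pitch.
Bb6 → D6
Gb6 → Bb5
Gb5 → Bb4
C6 → E5
C5 → E4
Gb4 → Bb3
G#3 → B#2

D6 Bb5 Bb4 E5 E4 Bb3 B#2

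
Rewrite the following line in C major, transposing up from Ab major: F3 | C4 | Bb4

A3 E4 D5

From Ab up to C is a major third; apply that to each pitch.
F3 to A3
C4 to E4
Bb4 to D5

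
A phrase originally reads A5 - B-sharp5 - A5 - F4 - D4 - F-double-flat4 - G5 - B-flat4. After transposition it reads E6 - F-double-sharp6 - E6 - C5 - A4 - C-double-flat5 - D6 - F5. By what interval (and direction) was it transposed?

up a perfect fifth

Take the first pair: A5 → E6. A to E spans 5 letter names, so the interval is some kind of fifth.
A5 to E6 is 7 semitones, which makes it a perfect fifth; the second version is higher, so the direction is up.
Checking another pair — Bb4 → F5 — gives the same interval.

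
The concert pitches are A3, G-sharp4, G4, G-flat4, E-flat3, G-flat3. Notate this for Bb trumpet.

B3 A#4 A4 Ab4 F3 Ab3

Written C4 sounds as Bb3 on the Bb trumpet, so concert pitches are written a major second up.
A3 -> B3
G#4 -> A#4
G4 -> A4
Gb4 -> Ab4
Eb3 -> F3
Gb3 -> Ab3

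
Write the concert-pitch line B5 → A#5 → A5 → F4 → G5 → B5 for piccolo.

B4 A#4 A4 F3 G4 B4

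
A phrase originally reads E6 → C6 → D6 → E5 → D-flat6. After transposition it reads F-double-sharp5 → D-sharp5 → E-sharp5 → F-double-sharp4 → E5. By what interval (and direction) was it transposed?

Take the first pair: E6 → F##5. E to F spans 7 letter names, so the interval is some kind of seventh.
F##5 to E6 is 9 semitones, which makes it a diminished seventh; the second version is lower, so the direction is down.
Checking another pair — Db6 → E5 — gives the same interval.

down a diminished seventh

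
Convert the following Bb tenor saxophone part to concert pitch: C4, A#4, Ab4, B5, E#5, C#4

Bb2 G#3 Gb3 A4 D#4 B2

The Bb tenor saxophone sounds a major ninth below written, so transpose each written note down a major ninth.
C4 -> Bb2
A#4 -> G#3
Ab4 -> Gb3
B5 -> A4
E#5 -> D#4
C#4 -> B2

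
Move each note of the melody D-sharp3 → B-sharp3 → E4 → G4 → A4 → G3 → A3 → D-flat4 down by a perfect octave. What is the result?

D#2 B#2 E3 G3 A3 G2 A2 Db3

D#3 -> D#2
B#3 -> B#2
E4 -> E3
G4 -> G3
A4 -> A3
G3 -> G2
A3 -> A2
Db4 -> Db3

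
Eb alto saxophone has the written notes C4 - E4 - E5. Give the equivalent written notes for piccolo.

First find concert pitch: the Eb alto saxophone sounds a major sixth below written, so C4 E4 E5 sounds Eb3 G3 G4.
Then write for piccolo: it sounds a perfect octave above written, so the part must be a perfect octave below concert.
Eb3 → Eb2
G3 → G2
G4 → G3

Eb2 G2 G3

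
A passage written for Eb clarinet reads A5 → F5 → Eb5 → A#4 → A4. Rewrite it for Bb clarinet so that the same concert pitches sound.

First find concert pitch: the Eb clarinet sounds a minor third above written, so A5 F5 Eb5 A#4 A4 sounds C6 Ab5 Gb5 C#5 C5.
Then write for Bb clarinet: it sounds a major second below written, so the part must be a major second above concert.
C6 → D6
Ab5 → Bb5
Gb5 → Ab5
C#5 → D#5
C5 → D5

D6 Bb5 Ab5 D#5 D5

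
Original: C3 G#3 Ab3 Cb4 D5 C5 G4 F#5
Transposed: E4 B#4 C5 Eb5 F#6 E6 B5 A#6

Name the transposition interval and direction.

up a major tenth

Take the first pair: C3 → E4. C to E spans 10 letter names, so the interval is some kind of tenth.
C3 to E4 is 16 semitones, which makes it a major tenth; the second version is higher, so the direction is up.
Checking another pair — F#5 → A#6 — gives the same interval.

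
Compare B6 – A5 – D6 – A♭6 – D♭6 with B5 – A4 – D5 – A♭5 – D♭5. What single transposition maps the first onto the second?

down a perfect octave

Take the first pair: B6 → B5. B to B spans 8 letter names, so the interval is some kind of octave.
B5 to B6 is 12 semitones, which makes it a perfect octave; the second version is lower, so the direction is down.
Checking another pair — Db6 → Db5 — gives the same interval.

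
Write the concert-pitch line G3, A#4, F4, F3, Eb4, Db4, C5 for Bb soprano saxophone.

The Bb soprano saxophone sounds a major second below written, so the written part must be a major second above concert — transpose each note up.
G3 becomes A3
A#4 becomes B#4
F4 becomes G4
F3 becomes G3
Eb4 becomes F4
Db4 becomes Eb4
C5 becomes D5

A3 B#4 G4 G3 F4 Eb4 D5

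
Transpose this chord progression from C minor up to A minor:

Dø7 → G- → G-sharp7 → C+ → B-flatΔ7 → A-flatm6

Bø7 E- E#7 A+ GΔ7 Fm6

C minor up to A minor is a major sixth; each chord root moves by that interval while the quality stays the same.
Dø7: root D up a major sixth → B, giving Bø7.
G-: root G up a major sixth → E, giving E-.
G-sharp7: root G-sharp up a major sixth → E#, giving E#7.
C+: root C up a major sixth → A, giving A+.
B-flatΔ7: root B-flat up a major sixth → G, giving GΔ7.
A-flatm6: root A-flat up a major sixth → F, giving Fm6.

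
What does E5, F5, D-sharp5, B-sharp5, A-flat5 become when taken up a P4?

A5 Bb5 G#5 E#6 Db6

E5: a fourth up reaches A, and 5 semitones makes it A5.
F5 up a perfect fourth is Bb5.
D#5: a fourth up reaches G, and 5 semitones makes it G#5.
B#5 up a perfect fourth is E#6.
Ab5 up a perfect fourth is Db6.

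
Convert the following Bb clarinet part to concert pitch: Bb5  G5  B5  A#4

Ab5 F5 A5 G#4

Written C4 on the Bb clarinet sounds as Bb3, a major second lower; apply that shift to every note.
Bb5 becomes Ab5
G5 becomes F5
B5 becomes A5
A#4 becomes G#4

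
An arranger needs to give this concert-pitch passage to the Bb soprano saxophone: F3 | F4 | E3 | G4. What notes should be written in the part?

G3 G4 F#3 A4

The Bb soprano saxophone sounds a major second below written, so the written part must be a major second above concert — transpose each note up.
F3 gives G3
F4 gives G4
E3 gives F#3
G4 gives A4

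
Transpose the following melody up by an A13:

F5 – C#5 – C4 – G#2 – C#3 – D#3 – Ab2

F5: a thirteenth up reaches D, and 22 semitones makes it D#7.
An augmented thirteenth up from C#5 gives A##6.
C4: a thirteenth up reaches A, and 22 semitones makes it A#5.
An augmented thirteenth up from G#2 gives E##4.
An augmented thirteenth up from C#3 gives A##4.
D#3: a thirteenth up reaches B, and 22 semitones makes it B##4.
An augmented thirteenth up from Ab2 gives F#4.

D#7 A##6 A#5 E##4 A##4 B##4 F#4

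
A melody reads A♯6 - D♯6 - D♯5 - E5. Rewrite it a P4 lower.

E#6 A#5 A#4 B4

A#6 down a perfect fourth is E#6.
A perfect fourth down from D#6 gives A#5.
A perfect fourth down from D#5 gives A#4.
E5: a fourth down reaches B, and 5 semitones makes it B4.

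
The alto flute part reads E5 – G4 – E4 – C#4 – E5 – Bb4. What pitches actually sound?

B4 D4 B3 G#3 B4 F4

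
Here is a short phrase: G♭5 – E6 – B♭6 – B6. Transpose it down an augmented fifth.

Cbb5 Ab5 Ebb6 Eb6

An augmented fifth down from Gb5 gives Cbb5.
E6 down an augmented fifth is Ab5.
Bb6 down an augmented fifth is Ebb6.
An augmented fifth down from B6 gives Eb6.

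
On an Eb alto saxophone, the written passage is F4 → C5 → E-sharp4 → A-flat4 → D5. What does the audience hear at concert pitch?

Written C4 on the Eb alto saxophone sounds as Eb3, a major sixth lower; apply that shift to every note.
F4 becomes Ab3
C5 becomes Eb4
E#4 becomes G#3
Ab4 becomes Cb4
D5 becomes F4

Ab3 Eb4 G#3 Cb4 F4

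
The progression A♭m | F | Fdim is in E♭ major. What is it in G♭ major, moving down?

Cbm Ab Abdim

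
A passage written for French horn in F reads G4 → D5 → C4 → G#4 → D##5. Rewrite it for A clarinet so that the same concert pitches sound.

Eb4 Bb4 Ab3 E4 B#4

First find concert pitch: the French horn in F sounds a perfect fifth below written, so G4 D5 C4 G#4 D##5 sounds C4 G4 F3 C#4 G##4.
Then write for A clarinet: it sounds a minor third below written, so the part must be a minor third above concert.
C4 → Eb4
G4 → Bb4
F3 → Ab3
C#4 → E4
G##4 → B#4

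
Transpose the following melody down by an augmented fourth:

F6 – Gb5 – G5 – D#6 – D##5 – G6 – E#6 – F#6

Cb6 Dbb5 Db5 A5 A#4 Db6 B5 C6

F6 down an augmented fourth is Cb6.
An augmented fourth down from Gb5 gives Dbb5.
G5 down an augmented fourth is Db5.
An augmented fourth down from D#6 gives A5.
An augmented fourth down from D##5 gives A#4.
An augmented fourth down from G6 gives Db6.
E#6: a fourth down reaches B, and 6 semitones makes it B5.
An augmented fourth down from F#6 gives C6.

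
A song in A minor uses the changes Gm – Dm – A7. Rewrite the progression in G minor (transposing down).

A minor down to G minor is a major second; each chord root moves by that interval while the quality stays the same.
Gm: root G down a major second → F, giving Fm.
Dm: root D down a major second → C, giving Cm.
A7: root A down a major second → G, giving G7.

Fm Cm G7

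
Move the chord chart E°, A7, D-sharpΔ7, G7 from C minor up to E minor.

C minor up to E minor is a major third; each chord root moves by that interval while the quality stays the same.
E°: root E up a major third → G#, giving G#°.
A7: root A up a major third → C#, giving C#7.
D-sharpΔ7: root D-sharp up a major third → F##, giving F##Δ7.
G7: root G up a major third → B, giving B7.

G#° C#7 F##Δ7 B7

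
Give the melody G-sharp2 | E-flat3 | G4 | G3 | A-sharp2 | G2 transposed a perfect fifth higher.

D#3 Bb3 D5 D4 E#3 D3

G#2: a fifth up reaches D, and 7 semitones makes it D#3.
A perfect fifth up from Eb3 gives Bb3.
G4 up a perfect fifth is D5.
A perfect fifth up from G3 gives D4.
A#2 up a perfect fifth is E#3.
G2 up a perfect fifth is D3.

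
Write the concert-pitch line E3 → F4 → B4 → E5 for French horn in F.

B3 C5 F#5 B5

The French horn in F sounds a perfect fifth below written, so the written part must be a perfect fifth above concert — transpose each note up.
E3 becomes B3
F4 becomes C5
B4 becomes F#5
E5 becomes B5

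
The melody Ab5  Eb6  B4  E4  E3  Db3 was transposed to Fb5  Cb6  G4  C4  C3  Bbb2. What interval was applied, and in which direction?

down a major third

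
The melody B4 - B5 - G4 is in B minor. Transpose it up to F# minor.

From B up to F# is a perfect fifth; apply that to each pitch.
B4 to F#5
B5 to F#6
G4 to D5

F#5 F#6 D5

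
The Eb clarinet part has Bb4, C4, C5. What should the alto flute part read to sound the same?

Gb5 Ab4 Ab5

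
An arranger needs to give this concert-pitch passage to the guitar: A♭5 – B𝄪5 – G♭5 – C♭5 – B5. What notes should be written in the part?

The guitar sounds a perfect octave below written, so the written part must be a perfect octave above concert — transpose each note up.
Ab5 -> Ab6
B##5 -> B##6
Gb5 -> Gb6
Cb5 -> Cb6
B5 -> B6

Ab6 B##6 Gb6 Cb6 B6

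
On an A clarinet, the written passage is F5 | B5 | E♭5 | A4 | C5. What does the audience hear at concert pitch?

Written C4 on the A clarinet sounds as A3, a minor third lower; apply that shift to every note.
F5 becomes D5
B5 becomes G#5
Eb5 becomes C5
A4 becomes F#4
C5 becomes A4

D5 G#5 C5 F#4 A4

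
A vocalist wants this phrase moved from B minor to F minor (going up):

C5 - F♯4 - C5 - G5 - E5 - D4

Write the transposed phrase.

Gb5 C5 Gb5 Db6 Bb5 Ab4

B minor to F minor up is a diminished fifth, so every note moves up by that interval.
C5 becomes Gb5
F#4 becomes C5
C5 becomes Gb5
G5 becomes Db6
E5 becomes Bb5
D4 becomes Ab4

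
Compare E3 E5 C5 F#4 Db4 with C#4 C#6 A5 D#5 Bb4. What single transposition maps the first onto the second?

up a major sixth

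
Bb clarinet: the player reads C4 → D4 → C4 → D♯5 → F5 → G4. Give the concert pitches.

Bb3 C4 Bb3 C#5 Eb5 F4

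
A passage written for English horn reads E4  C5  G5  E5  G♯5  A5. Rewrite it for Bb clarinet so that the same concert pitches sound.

B3 G4 D5 B4 D#5 E5

First find concert pitch: the English horn sounds a perfect fifth below written, so E4 C5 G5 E5 G♯5 A5 sounds A3 F4 C5 A4 C#5 D5.
Then write for Bb clarinet: it sounds a major second below written, so the part must be a major second above concert.
A3 → B3
F4 → G4
C5 → D5
A4 → B4
C#5 → D#5
D5 → E5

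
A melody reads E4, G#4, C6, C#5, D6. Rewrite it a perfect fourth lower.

B3 D#4 G5 G#4 A5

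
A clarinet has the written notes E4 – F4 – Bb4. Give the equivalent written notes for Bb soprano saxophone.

D#4 E4 A4

First find concert pitch: the A clarinet sounds a minor third below written, so E4 F4 Bb4 sounds C#4 D4 G4.
Then write for Bb soprano saxophone: it sounds a major second below written, so the part must be a major second above concert.
C#4 → D#4
D4 → E4
G4 → A4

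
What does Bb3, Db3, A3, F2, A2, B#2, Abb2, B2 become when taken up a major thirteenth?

Bb3 → G5
Db3 → Bb4
A3 → F#5
F2 → D4
A2 → F#4
B#2 → G##4
Abb2 → Fb4
B2 → G#4

G5 Bb4 F#5 D4 F#4 G##4 Fb4 G#4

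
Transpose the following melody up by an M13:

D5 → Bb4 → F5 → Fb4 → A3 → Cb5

B6 G6 D7 Db6 F#5 Ab6

D5 up a major thirteenth is B6.
Bb4: a thirteenth up reaches G, and 21 semitones makes it G6.
F5 up a major thirteenth is D7.
Fb4: a thirteenth up reaches D, and 21 semitones makes it Db6.
A3: a thirteenth up reaches F, and 21 semitones makes it F#5.
Cb5: a thirteenth up reaches A, and 21 semitones makes it Ab6.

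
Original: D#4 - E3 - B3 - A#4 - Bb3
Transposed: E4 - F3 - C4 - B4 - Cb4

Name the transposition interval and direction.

up a minor second

From D#4 to E4 is 2 letter names — a second of some quality.
D#4 to E4 is 1 semitone, which makes it a minor second; the second version is higher, so the direction is up.
Checking another pair — Bb3 → Cb4 — gives the same interval.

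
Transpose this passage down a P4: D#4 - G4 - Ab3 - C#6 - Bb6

D#4 → A#3
G4 → D4
Ab3 → Eb3
C#6 → G#5
Bb6 → F6

A#3 D4 Eb3 G#5 F6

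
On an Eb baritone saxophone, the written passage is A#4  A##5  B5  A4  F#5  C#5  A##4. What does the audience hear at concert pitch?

C#3 C##4 D4 C3 A3 E3 C##3

Written C4 on the Eb baritone saxophone sounds as Eb2, a major thirteenth lower; apply that shift to every note.
A#4 -> C#3
A##5 -> C##4
B5 -> D4
A4 -> C3
F#5 -> A3
C#5 -> E3
A##4 -> C##3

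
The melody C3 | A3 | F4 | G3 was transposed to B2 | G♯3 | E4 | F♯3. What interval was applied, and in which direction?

From C3 to B2 is 2 letter names — a second of some quality.
B2 to C3 is 1 semitone, which makes it a minor second; the second version is lower, so the direction is down.
Checking another pair — G3 → F#3 — gives the same interval.

down a minor second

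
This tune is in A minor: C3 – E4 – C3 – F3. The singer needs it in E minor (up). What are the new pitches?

G3 B4 G3 C4

A minor to E minor up is a perfect fifth, so every note moves up by that interval.
C3 gives G3
E4 gives B4
C3 gives G3
F3 gives C4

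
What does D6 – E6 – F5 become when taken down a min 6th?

A minor sixth down from D6 gives F#5.
E6 down a minor sixth is G#5.
A minor sixth down from F5 gives A4.

F#5 G#5 A4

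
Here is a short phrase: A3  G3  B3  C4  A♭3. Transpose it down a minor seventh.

B2 A2 C#3 D3 Bb2

A3 becomes B2
G3 becomes A2
B3 becomes C#3
C4 becomes D3
Ab3 becomes Bb2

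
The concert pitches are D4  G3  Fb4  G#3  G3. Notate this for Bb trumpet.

The Bb trumpet sounds a major second below written, so the written part must be a major second above concert — transpose each note up.
D4 becomes E4
G3 becomes A3
Fb4 becomes Gb4
G#3 becomes A#3
G3 becomes A3

E4 A3 Gb4 A#3 A3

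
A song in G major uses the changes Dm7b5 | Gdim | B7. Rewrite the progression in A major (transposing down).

Em7b5 Adim C#7

G major down to A major is a minor seventh; each chord root moves by that interval while the quality stays the same.
Dm7b5: root D down a minor seventh → E, giving Em7b5.
Gdim: root G down a minor seventh → A, giving Adim.
B7: root B down a minor seventh → C#, giving C#7.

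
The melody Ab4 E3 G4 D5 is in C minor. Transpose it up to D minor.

Bb4 F#3 A4 E5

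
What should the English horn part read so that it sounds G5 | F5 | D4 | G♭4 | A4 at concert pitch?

Written C4 sounds as F3 on the English horn, so concert pitches are written a perfect fifth up.
G5 gives D6
F5 gives C6
D4 gives A4
Gb4 gives Db5
A4 gives E5

D6 C6 A4 Db5 E5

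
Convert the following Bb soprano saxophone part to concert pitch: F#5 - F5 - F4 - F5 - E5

E5 Eb5 Eb4 Eb5 D5

Written C4 on the Bb soprano saxophone sounds as Bb3, a major second lower; apply that shift to every note.
F#5 -> E5
F5 -> Eb5
F4 -> Eb4
F5 -> Eb5
E5 -> D5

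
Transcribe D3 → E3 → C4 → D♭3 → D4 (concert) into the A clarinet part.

The A clarinet sounds a minor third below written, so the written part must be a minor third above concert — transpose each note up.
D3 gives F3
E3 gives G3
C4 gives Eb4
Db3 gives Fb3
D4 gives F4

F3 G3 Eb4 Fb3 F4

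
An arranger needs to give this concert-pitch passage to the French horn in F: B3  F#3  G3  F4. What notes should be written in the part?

F#4 C#4 D4 C5

The French horn in F sounds a perfect fifth below written, so the written part must be a perfect fifth above concert — transpose each note up.
B3 gives F#4
F#3 gives C#4
G3 gives D4
F4 gives C5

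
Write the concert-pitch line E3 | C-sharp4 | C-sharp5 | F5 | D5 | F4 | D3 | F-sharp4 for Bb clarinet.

Written C4 sounds as Bb3 on the Bb clarinet, so concert pitches are written a major second up.
E3 gives F#3
C#4 gives D#4
C#5 gives D#5
F5 gives G5
D5 gives E5
F4 gives G4
D3 gives E3
F#4 gives G#4

F#3 D#4 D#5 G5 E5 G4 E3 G#4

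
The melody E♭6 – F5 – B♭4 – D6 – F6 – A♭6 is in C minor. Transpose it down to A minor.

C minor to A minor down is a minor third, so every note moves down by that interval.
Eb6 gives C6
F5 gives D5
Bb4 gives G4
D6 gives B5
F6 gives D6
Ab6 gives F6

C6 D5 G4 B5 D6 F6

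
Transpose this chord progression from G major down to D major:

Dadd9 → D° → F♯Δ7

Aadd9 A° C#Δ7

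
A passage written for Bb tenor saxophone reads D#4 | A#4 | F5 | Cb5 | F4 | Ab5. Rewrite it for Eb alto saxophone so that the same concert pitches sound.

A#3 E#4 C5 Gb4 C4 Eb5

First find concert pitch: the Bb tenor saxophone sounds a major ninth below written, so D#4 A#4 F5 Cb5 F4 Ab5 sounds C#3 G#3 Eb4 Bbb3 Eb3 Gb4.
Then write for Eb alto saxophone: it sounds a major sixth below written, so the part must be a major sixth above concert.
C#3 → A#3
G#3 → E#4
Eb4 → C5
Bbb3 → Gb4
Eb3 → C4
Gb4 → Eb5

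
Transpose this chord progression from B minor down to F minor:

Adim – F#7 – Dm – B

Ebdim C7 Abm F

B minor down to F minor is an augmented fourth; each chord root moves by that interval while the quality stays the same.
Adim: root A down an augmented fourth → Eb, giving Ebdim.
F#7: root F# down an augmented fourth → C, giving C7.
Dm: root D down an augmented fourth → Ab, giving Abm.
B: root B down an augmented fourth → F, giving F.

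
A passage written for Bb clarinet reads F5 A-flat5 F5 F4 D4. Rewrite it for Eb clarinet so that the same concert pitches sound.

First find concert pitch: the Bb clarinet sounds a major second below written, so F5 A-flat5 F5 F4 D4 sounds Eb5 Gb5 Eb5 Eb4 C4.
Then write for Eb clarinet: it sounds a minor third above written, so the part must be a minor third below concert.
Eb5 → C5
Gb5 → Eb5
Eb5 → C5
Eb4 → C4
C4 → A3

C5 Eb5 C5 C4 A3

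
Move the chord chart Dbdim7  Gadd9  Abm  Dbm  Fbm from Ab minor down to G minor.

Ab minor down to G minor is a minor second; each chord root moves by that interval while the quality stays the same.
Dbdim7: root Db down a minor second → C, giving Cdim7.
Gadd9: root G down a minor second → F#, giving F#add9.
Abm: root Ab down a minor second → G, giving Gm.
Dbm: root Db down a minor second → C, giving Cm.
Fbm: root Fb down a minor second → Eb, giving Ebm.

Cdim7 F#add9 Gm Cm Ebm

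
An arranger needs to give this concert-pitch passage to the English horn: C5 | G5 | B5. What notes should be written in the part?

Written C4 sounds as F3 on the English horn, so concert pitches are written a perfect fifth up.
C5 to G5
G5 to D6
B5 to F#6

G5 D6 F#6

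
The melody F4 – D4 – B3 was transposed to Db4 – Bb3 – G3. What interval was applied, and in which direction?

From F4 to Db4 is 3 letter names — a third of some quality.
Db4 to F4 is 4 semitones, which makes it a major third; the second version is lower, so the direction is down.
Checking another pair — B3 → G3 — gives the same interval.

down a major third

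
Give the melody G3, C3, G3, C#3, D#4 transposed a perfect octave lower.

G3 down a perfect octave is G2.
C3 down a perfect octave is C2.
G3 down a perfect octave is G2.
C#3 down a perfect octave is C#2.
A perfect octave down from D#4 gives D#3.

G2 C2 G2 C#2 D#3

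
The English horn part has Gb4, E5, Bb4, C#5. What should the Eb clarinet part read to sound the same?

Ab3 F#4 C4 D#4

First find concert pitch: the English horn sounds a perfect fifth below written, so Gb4 E5 Bb4 C#5 sounds Cb4 A4 Eb4 F#4.
Then write for Eb clarinet: it sounds a minor third above written, so the part must be a minor third below concert.
Cb4 → Ab3
A4 → F#4
Eb4 → C4
F#4 → D#4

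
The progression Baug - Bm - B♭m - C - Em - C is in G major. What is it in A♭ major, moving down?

Caug Cm Cbm Db Fm Db

G major down to A♭ major is a major seventh; each chord root moves by that interval while the quality stays the same.
Baug: root B down a major seventh → C, giving Caug.
Bm: root B down a major seventh → C, giving Cm.
B♭m: root B♭ down a major seventh → Cb, giving Cbm.
C: root C down a major seventh → Db, giving Db.
Em: root E down a major seventh → F, giving Fm.
C: root C down a major seventh → Db, giving Db.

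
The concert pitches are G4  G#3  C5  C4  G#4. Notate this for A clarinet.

Bb4 B3 Eb5 Eb4 B4

Written C4 sounds as A3 on the A clarinet, so concert pitches are written a minor third up.
G4 -> Bb4
G#3 -> B3
C5 -> Eb5
C4 -> Eb4
G#4 -> B4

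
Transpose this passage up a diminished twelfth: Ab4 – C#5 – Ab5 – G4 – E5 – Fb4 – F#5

Ab4: a twelfth up reaches E, and 18 semitones makes it Ebb6.
C#5: a twelfth up reaches G, and 18 semitones makes it G6.
A diminished twelfth up from Ab5 gives Ebb7.
G4: a twelfth up reaches D, and 18 semitones makes it Db6.
E5: a twelfth up reaches B, and 18 semitones makes it Bb6.
A diminished twelfth up from Fb4 gives Cbb6.
F#5: a twelfth up reaches C, and 18 semitones makes it C7.

Ebb6 G6 Ebb7 Db6 Bb6 Cbb6 C7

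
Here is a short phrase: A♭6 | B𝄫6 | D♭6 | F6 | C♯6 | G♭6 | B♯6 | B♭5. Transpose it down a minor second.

G6 Ab6 C6 E6 B#5 F6 A##6 A5

Ab6 to G6
Bbb6 to Ab6
Db6 to C6
F6 to E6
C#6 to B#5
Gb6 to F6
B#6 to A##6
Bb5 to A5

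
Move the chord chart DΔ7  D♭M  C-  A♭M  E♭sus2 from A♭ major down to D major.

G#Δ7 GM F#- DM Asus2

A♭ major down to D major is a diminished fifth; each chord root moves by that interval while the quality stays the same.
DΔ7: root D down a diminished fifth → G#, giving G#Δ7.
D♭M: root D♭ down a diminished fifth → G, giving GM.
C-: root C down a diminished fifth → F#, giving F#-.
A♭M: root A♭ down a diminished fifth → D, giving DM.
E♭sus2: root E♭ down a diminished fifth → A, giving Asus2.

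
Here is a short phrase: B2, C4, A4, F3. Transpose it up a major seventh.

B2 to A#3
C4 to B4
A4 to G#5
F3 to E4

A#3 B4 G#5 E4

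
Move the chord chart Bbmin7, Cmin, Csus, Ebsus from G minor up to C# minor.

Emin7 F#min F#sus Asus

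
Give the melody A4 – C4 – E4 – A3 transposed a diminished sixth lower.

C##4 E#3 G##3 C##3

A4 to C##4
C4 to E#3
E4 to G##3
A3 to C##3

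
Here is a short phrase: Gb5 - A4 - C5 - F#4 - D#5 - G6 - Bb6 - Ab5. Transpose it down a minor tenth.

Gb5: a tenth down reaches E, and 15 semitones makes it Eb4.
A minor tenth down from A4 gives F#3.
C5: a tenth down reaches A, and 15 semitones makes it A3.
F#4: a tenth down reaches D, and 15 semitones makes it D#3.
A minor tenth down from D#5 gives B#3.
A minor tenth down from G6 gives E5.
A minor tenth down from Bb6 gives G5.
Ab5 down a minor tenth is F4.

Eb4 F#3 A3 D#3 B#3 E5 G5 F4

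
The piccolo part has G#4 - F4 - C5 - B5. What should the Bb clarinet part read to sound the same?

A#5 G5 D6 C#7

First find concert pitch: the piccolo sounds a perfect octave above written, so G#4 F4 C5 B5 sounds G#5 F5 C6 B6.
Then write for Bb clarinet: it sounds a major second below written, so the part must be a major second above concert.
G#5 → A#5
F5 → G5
C6 → D6
B6 → C#7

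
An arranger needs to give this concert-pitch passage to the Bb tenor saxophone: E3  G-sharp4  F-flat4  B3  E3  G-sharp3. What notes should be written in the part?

The Bb tenor saxophone sounds a major ninth below written, so the written part must be a major ninth above concert — transpose each note up.
E3 → F#4
G#4 → A#5
Fb4 → Gb5
B3 → C#5
E3 → F#4
G#3 → A#4

F#4 A#5 Gb5 C#5 F#4 A#4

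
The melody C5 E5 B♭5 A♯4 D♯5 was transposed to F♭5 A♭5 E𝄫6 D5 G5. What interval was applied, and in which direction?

up a diminished fourth

From C5 to Fb5 is 4 letter names — a fourth of some quality.
C5 to Fb5 is 4 semitones, which makes it a diminished fourth; the second version is higher, so the direction is up.
Checking another pair — D#5 → G5 — gives the same interval.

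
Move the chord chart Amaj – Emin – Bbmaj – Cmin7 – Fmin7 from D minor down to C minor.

D minor down to C minor is a major second; each chord root moves by that interval while the quality stays the same.
Amaj: root A down a major second → G, giving Gmaj.
Emin: root E down a major second → D, giving Dmin.
Bbmaj: root Bb down a major second → Ab, giving Abmaj.
Cmin7: root C down a major second → Bb, giving Bbmin7.
Fmin7: root F down a major second → Eb, giving Ebmin7.

Gmaj Dmin Abmaj Bbmin7 Ebmin7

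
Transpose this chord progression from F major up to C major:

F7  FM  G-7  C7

F major up to C major is a perfect fifth; each chord root moves by that interval while the quality stays the same.
F7: root F up a perfect fifth → C, giving C7.
FM: root F up a perfect fifth → C, giving CM.
G-7: root G up a perfect fifth → D, giving D-7.
C7: root C up a perfect fifth → G, giving G7.

C7 CM D-7 G7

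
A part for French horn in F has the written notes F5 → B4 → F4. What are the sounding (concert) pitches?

Bb4 E4 Bb3

The French horn in F sounds a perfect fifth below written, so transpose each written note down a perfect fifth.
F5 to Bb4
B4 to E4
F4 to Bb3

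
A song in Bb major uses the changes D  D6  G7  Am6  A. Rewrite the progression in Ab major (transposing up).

C C6 F7 Gm6 G

Bb major up to Ab major is a minor seventh; each chord root moves by that interval while the quality stays the same.
D: root D up a minor seventh → C, giving C.
D6: root D up a minor seventh → C, giving C6.
G7: root G up a minor seventh → F, giving F7.
Am6: root A up a minor seventh → G, giving Gm6.
A: root A up a minor seventh → G, giving G.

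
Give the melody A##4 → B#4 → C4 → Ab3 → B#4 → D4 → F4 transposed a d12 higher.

A##4: a twelfth up reaches E, and 18 semitones makes it E#6.
B#4: a twelfth up reaches F, and 18 semitones makes it F#6.
C4 up a diminished twelfth is Gb5.
Ab3: a twelfth up reaches E, and 18 semitones makes it Ebb5.
A diminished twelfth up from B#4 gives F#6.
D4 up a diminished twelfth is Ab5.
F4 up a diminished twelfth is Cb6.

E#6 F#6 Gb5 Ebb5 F#6 Ab5 Cb6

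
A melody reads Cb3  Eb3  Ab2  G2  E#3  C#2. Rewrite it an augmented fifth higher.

G3 B3 E3 D#3 B##3 G##2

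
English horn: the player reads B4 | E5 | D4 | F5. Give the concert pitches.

Written C4 on the English horn sounds as F3, a perfect fifth lower; apply that shift to every note.
B4 becomes E4
E5 becomes A4
D4 becomes G3
F5 becomes Bb4

E4 A4 G3 Bb4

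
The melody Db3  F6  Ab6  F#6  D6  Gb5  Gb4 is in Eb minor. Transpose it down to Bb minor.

Ab2 C6 Eb6 C#6 A5 Db5 Db4

From Eb down to Bb is a perfect fourth; apply that to each pitch.
Db3 → Ab2
F6 → C6
Ab6 → Eb6
F#6 → C#6
D6 → A5
Gb5 → Db5
Gb4 → Db4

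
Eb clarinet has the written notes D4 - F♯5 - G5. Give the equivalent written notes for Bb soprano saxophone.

G4 B5 C6

First find concert pitch: the Eb clarinet sounds a minor third above written, so D4 F♯5 G5 sounds F4 A5 Bb5.
Then write for Bb soprano saxophone: it sounds a major second below written, so the part must be a major second above concert.
F4 → G4
A5 → B5
Bb5 → C6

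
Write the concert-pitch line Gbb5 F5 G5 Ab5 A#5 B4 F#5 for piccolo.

Gbb4 F4 G4 Ab4 A#4 B3 F#4

The piccolo sounds a perfect octave above written, so the written part must be a perfect octave below concert — transpose each note down.
Gbb5 → Gbb4
F5 → F4
G5 → G4
Ab5 → Ab4
A#5 → A#4
B4 → B3
F#5 → F#4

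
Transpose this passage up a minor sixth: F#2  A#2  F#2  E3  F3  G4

F#2 -> D3
A#2 -> F#3
F#2 -> D3
E3 -> C4
F3 -> Db4
G4 -> Eb5

D3 F#3 D3 C4 Db4 Eb5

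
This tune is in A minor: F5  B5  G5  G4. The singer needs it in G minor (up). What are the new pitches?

Eb6 A6 F6 F5

A minor to G minor up is a minor seventh, so every note moves up by that interval.
F5 to Eb6
B5 to A6
G5 to F6
G4 to F5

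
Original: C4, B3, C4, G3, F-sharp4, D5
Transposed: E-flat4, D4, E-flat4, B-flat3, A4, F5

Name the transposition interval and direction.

up a minor third

From C4 to Eb4 is 3 letter names — a third of some quality.
C4 to Eb4 is 3 semitones, which makes it a minor third; the second version is higher, so the direction is up.
Checking another pair — D5 → F5 — gives the same interval.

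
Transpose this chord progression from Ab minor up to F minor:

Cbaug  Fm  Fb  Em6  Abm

Abaug Dm Db C#m6 Fm

Ab minor up to F minor is a major sixth; each chord root moves by that interval while the quality stays the same.
Cbaug: root Cb up a major sixth → Ab, giving Abaug.
Fm: root F up a major sixth → D, giving Dm.
Fb: root Fb up a major sixth → Db, giving Db.
Em6: root E up a major sixth → C#, giving C#m6.
Abm: root Ab up a major sixth → F, giving Fm.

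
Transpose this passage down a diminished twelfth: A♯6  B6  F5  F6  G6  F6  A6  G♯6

D##5 E#5 B3 B4 C#5 B4 D#5 C##5

A#6: a twelfth down reaches D, and 18 semitones makes it D##5.
B6 down a diminished twelfth is E#5.
A diminished twelfth down from F5 gives B3.
F6: a twelfth down reaches B, and 18 semitones makes it B4.
G6 down a diminished twelfth is C#5.
A diminished twelfth down from F6 gives B4.
A6: a twelfth down reaches D, and 18 semitones makes it D#5.
G#6 down a diminished twelfth is C##5.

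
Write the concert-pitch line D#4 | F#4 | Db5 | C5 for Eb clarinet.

B#3 D#4 Bb4 A4

The Eb clarinet sounds a minor third above written, so the written part must be a minor third below concert — transpose each note down.
D#4 -> B#3
F#4 -> D#4
Db5 -> Bb4
C5 -> A4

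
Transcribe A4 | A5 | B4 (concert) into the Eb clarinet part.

The Eb clarinet sounds a minor third above written, so the written part must be a minor third below concert — transpose each note down.
A4 → F#4
A5 → F#5
B4 → G#4

F#4 F#5 G#4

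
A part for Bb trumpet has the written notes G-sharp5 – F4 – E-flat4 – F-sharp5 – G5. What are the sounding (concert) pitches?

Written C4 on the Bb trumpet sounds as Bb3, a major second lower; apply that shift to every note.
G#5 → F#5
F4 → Eb4
Eb4 → Db4
F#5 → E5
G5 → F5

F#5 Eb4 Db4 E5 F5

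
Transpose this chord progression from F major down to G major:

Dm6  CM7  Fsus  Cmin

F major down to G major is a minor seventh; each chord root moves by that interval while the quality stays the same.
Dm6: root D down a minor seventh → E, giving Em6.
CM7: root C down a minor seventh → D, giving DM7.
Fsus: root F down a minor seventh → G, giving Gsus.
Cmin: root C down a minor seventh → D, giving Dmin.

Em6 DM7 Gsus Dmin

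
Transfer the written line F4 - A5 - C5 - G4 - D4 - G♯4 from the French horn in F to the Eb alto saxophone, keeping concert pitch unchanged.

First find concert pitch: the French horn in F sounds a perfect fifth below written, so F4 A5 C5 G4 D4 G♯4 sounds Bb3 D5 F4 C4 G3 C#4.
Then write for Eb alto saxophone: it sounds a major sixth below written, so the part must be a major sixth above concert.
Bb3 → G4
D5 → B5
F4 → D5
C4 → A4
G3 → E4
C#4 → A#4

G4 B5 D5 A4 E4 A#4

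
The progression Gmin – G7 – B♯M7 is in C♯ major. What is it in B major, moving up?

C♯ major up to B major is a minor seventh; each chord root moves by that interval while the quality stays the same.
Gmin: root G up a minor seventh → F, giving Fmin.
G7: root G up a minor seventh → F, giving F7.
B♯M7: root B♯ up a minor seventh → A#, giving A#M7.

Fmin F7 A#M7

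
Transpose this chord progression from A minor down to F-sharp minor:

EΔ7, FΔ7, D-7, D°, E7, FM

A minor down to F-sharp minor is a minor third; each chord root moves by that interval while the quality stays the same.
EΔ7: root E down a minor third → C#, giving C#Δ7.
FΔ7: root F down a minor third → D, giving DΔ7.
D-7: root D down a minor third → B, giving B-7.
D°: root D down a minor third → B, giving B°.
E7: root E down a minor third → C#, giving C#7.
FM: root F down a minor third → D, giving DM.

C#Δ7 DΔ7 B-7 B° C#7 DM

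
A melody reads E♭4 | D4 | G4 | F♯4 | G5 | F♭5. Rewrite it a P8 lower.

Eb3 D3 G3 F#3 G4 Fb4

Eb4 gives Eb3
D4 gives D3
G4 gives G3
F#4 gives F#3
G5 gives G4
Fb5 gives Fb4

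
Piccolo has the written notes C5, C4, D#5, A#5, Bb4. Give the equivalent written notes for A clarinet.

First find concert pitch: the piccolo sounds a perfect octave above written, so C5 C4 D#5 A#5 Bb4 sounds C6 C5 D#6 A#6 Bb5.
Then write for A clarinet: it sounds a minor third below written, so the part must be a minor third above concert.
C6 → Eb6
C5 → Eb5
D#6 → F#6
A#6 → C#7
Bb5 → Db6

Eb6 Eb5 F#6 C#7 Db6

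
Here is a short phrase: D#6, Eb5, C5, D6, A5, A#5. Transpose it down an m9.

C##5 D4 B3 C#5 G#4 G##4

A minor ninth down from D#6 gives C##5.
A minor ninth down from Eb5 gives D4.
C5 down a minor ninth is B3.
D6 down a minor ninth is C#5.
A5: a ninth down reaches G, and 13 semitones makes it G#4.
A#5: a ninth down reaches G, and 13 semitones makes it G##4.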